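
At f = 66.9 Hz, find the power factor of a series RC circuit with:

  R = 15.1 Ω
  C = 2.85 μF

Step 1 — Angular frequency: ω = 2π·f = 2π·66.9 = 420.3 rad/s.
Step 2 — Component impedances:
  R: Z = R = 15.1 Ω
  C: Z = 1/(jωC) = -j/(ω·C) = 0 - j834.7 Ω
Step 3 — Series combination: Z_total = R + C = 15.1 - j834.7 Ω = 834.9∠-89.0° Ω.
Step 4 — Power factor: PF = cos(φ) = Re(Z)/|Z| = 15.1/834.9 = 0.01809.
Step 5 — Type: Im(Z) = -834.7 ⇒ leading (phase φ = -89.0°).

PF = 0.01809 (leading, φ = -89.0°)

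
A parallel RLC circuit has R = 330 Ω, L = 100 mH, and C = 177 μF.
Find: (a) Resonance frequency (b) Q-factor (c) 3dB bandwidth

Step 1 — Resonance: ω₀ = 1/√(LC) = 1/√(0.1·0.000177) = 237.7 rad/s.
Step 2 — f₀ = ω₀/(2π) = 37.83 Hz.
Step 3 — Parallel Q: Q = R/(ω₀L) = 330/(237.7·0.1) = 13.88.
Step 4 — Bandwidth: Δω = ω₀/Q = 17.12 rad/s; BW = Δω/(2π) = 2.725 Hz.

(a) f₀ = 37.83 Hz  (b) Q = 13.88  (c) BW = 2.725 Hz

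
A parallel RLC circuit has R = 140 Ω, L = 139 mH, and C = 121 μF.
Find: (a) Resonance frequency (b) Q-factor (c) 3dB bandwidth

Step 1 — Resonance: ω₀ = 1/√(LC) = 1/√(0.139·0.000121) = 243.8 rad/s.
Step 2 — f₀ = ω₀/(2π) = 38.81 Hz.
Step 3 — Parallel Q: Q = R/(ω₀L) = 140/(243.8·0.139) = 4.131.
Step 4 — Bandwidth: Δω = ω₀/Q = 59.03 rad/s; BW = Δω/(2π) = 9.395 Hz.

(a) f₀ = 38.81 Hz  (b) Q = 4.131  (c) BW = 9.395 Hz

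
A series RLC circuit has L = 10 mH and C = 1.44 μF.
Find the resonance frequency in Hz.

Step 1 — Resonance condition Im(Z)=0 gives ω₀ = 1/√(LC).
Step 2 — ω₀ = 1/√(0.01·1.44e-06) = 8333 rad/s.
Step 3 — f₀ = ω₀/(2π) = 1326 Hz.

f₀ = 1326 Hz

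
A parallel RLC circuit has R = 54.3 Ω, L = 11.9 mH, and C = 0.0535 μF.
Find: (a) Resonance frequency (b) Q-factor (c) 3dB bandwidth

Step 1 — Resonance: ω₀ = 1/√(LC) = 1/√(0.0119·5.35e-08) = 3.963e+04 rad/s.
Step 2 — f₀ = ω₀/(2π) = 6308 Hz.
Step 3 — Parallel Q: Q = R/(ω₀L) = 54.3/(3.963e+04·0.0119) = 0.1151.
Step 4 — Bandwidth: Δω = ω₀/Q = 3.442e+05 rad/s; BW = Δω/(2π) = 5.479e+04 Hz.

(a) f₀ = 6308 Hz  (b) Q = 0.1151  (c) BW = 5.479e+04 Hz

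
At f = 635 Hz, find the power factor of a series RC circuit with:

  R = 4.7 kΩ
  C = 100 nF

Step 1 — Angular frequency: ω = 2π·f = 2π·635 = 3990 rad/s.
Step 2 — Component impedances:
  R: Z = R = 4700 Ω
  C: Z = 1/(jωC) = -j/(ω·C) = 0 - j2506 Ω
Step 3 — Series combination: Z_total = R + C = 4700 - j2506 Ω = 5327∠-28.1° Ω.
Step 4 — Power factor: PF = cos(φ) = Re(Z)/|Z| = 4700/5326.5 = 0.8824.
Step 5 — Type: Im(Z) = -2506 ⇒ leading (phase φ = -28.1°).

PF = 0.8824 (leading, φ = -28.1°)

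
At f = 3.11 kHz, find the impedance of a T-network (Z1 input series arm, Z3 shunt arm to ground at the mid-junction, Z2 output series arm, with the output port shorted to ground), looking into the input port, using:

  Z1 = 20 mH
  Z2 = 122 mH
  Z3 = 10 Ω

Step 1 — Angular frequency: ω = 2π·f = 2π·3110 = 1.954e+04 rad/s.
Step 2 — Component impedances:
  Z1: Z = jωL = j·1.954e+04·0.02 = 0 + j390.8 Ω
  Z2: Z = jωL = j·1.954e+04·0.122 = 0 + j2384 Ω
  Z3: Z = R = 10 Ω
Step 3 — With the output port shorted to ground, the output series arm Z2 runs from the junction to ground; the shunt arm Z3 also runs from the junction to ground. They appear in parallel: Z3 || Z2 = 10 + j0.04195 Ω.
Step 4 — Series with input arm Z1: Z_in = Z1 + (Z3 || Z2) = 10 + j390.9 Ω = 391∠88.5° Ω.

Z = 10 + j390.9 Ω = 391∠88.5° Ω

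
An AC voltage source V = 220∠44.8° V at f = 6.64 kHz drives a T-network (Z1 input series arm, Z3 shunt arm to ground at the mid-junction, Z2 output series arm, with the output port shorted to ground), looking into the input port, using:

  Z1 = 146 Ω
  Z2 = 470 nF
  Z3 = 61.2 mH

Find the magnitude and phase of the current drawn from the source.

Step 1 — Angular frequency: ω = 2π·f = 2π·6640 = 4.172e+04 rad/s.
Step 2 — Component impedances:
  Z1: Z = R = 146 Ω
  Z2: Z = 1/(jωC) = -j/(ω·C) = 0 - j51 Ω
  Z3: Z = jωL = j·4.172e+04·0.0612 = 0 + j2553 Ω
Step 3 — With the output port shorted to ground, the output series arm Z2 runs from the junction to ground; the shunt arm Z3 also runs from the junction to ground. They appear in parallel: Z3 || Z2 = 0 - j52.04 Ω.
Step 4 — Series with input arm Z1: Z_in = Z1 + (Z3 || Z2) = 146 - j52.04 Ω = 155∠-19.6° Ω.
Step 5 — Source phasor: V = 220∠44.8° V = 156.1 + j155 V.
Step 6 — Ohm's law: I = V / Z_total = (156.1 + j155) / (146 - j52.04) = 0.6129 + j1.28 A.
Step 7 — Convert to polar: |I| = 1.419 A, ∠I = 64.4°.

I = 1.419∠64.4° A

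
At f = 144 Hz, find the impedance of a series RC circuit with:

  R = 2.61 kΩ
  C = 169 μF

Step 1 — Angular frequency: ω = 2π·f = 2π·144 = 904.8 rad/s.
Step 2 — Component impedances:
  R: Z = R = 2610 Ω
  C: Z = 1/(jωC) = -j/(ω·C) = 0 - j6.54 Ω
Step 3 — Series combination: Z_total = R + C = 2610 - j6.54 Ω = 2610∠-0.1° Ω.

Z = 2610 - j6.54 Ω = 2610∠-0.1° Ω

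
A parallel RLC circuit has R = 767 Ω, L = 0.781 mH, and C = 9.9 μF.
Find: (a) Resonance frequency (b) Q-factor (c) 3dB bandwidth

Step 1 — Resonance: ω₀ = 1/√(LC) = 1/√(0.000781·9.9e-06) = 1.137e+04 rad/s.
Step 2 — f₀ = ω₀/(2π) = 1810 Hz.
Step 3 — Parallel Q: Q = R/(ω₀L) = 767/(1.137e+04·0.000781) = 86.35.
Step 4 — Bandwidth: Δω = ω₀/Q = 131.7 rad/s; BW = Δω/(2π) = 20.96 Hz.

(a) f₀ = 1810 Hz  (b) Q = 86.35  (c) BW = 20.96 Hz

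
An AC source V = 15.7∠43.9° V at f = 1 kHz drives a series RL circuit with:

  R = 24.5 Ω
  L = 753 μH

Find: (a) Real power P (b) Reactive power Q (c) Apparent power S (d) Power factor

Step 1 — Angular frequency: ω = 2π·f = 2π·1000 = 6283 rad/s.
Step 2 — Component impedances:
  R: Z = R = 24.5 Ω
  L: Z = jωL = j·6283·0.000753 = 0 + j4.731 Ω
Step 3 — Series combination: Z_total = R + L = 24.5 + j4.731 Ω = 24.95∠10.9° Ω.
Step 4 — Source phasor: V = 15.7∠43.9° V = 11.31 + j10.89 V.
Step 5 — Current: I = V / Z = 0.5279 + j0.3424 A = 0.6292∠33.0° A.
Step 6 — Complex power: S = V·I* = 9.699 + j1.873 VA.
Step 7 — Real power: P = Re(S) = 9.699 W.
Step 8 — Reactive power: Q = Im(S) = 1.873 VAR.
Step 9 — Apparent power: |S| = 9.878 VA.
Step 10 — Power factor: PF = P/|S| = 0.9819 (lagging).

(a) P = 9.699 W  (b) Q = 1.873 VAR  (c) S = 9.878 VA  (d) PF = 0.9819 (lagging)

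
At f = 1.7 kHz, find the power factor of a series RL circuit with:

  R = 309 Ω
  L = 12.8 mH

Step 1 — Angular frequency: ω = 2π·f = 2π·1700 = 1.068e+04 rad/s.
Step 2 — Component impedances:
  R: Z = R = 309 Ω
  L: Z = jωL = j·1.068e+04·0.0128 = 0 + j136.7 Ω
Step 3 — Series combination: Z_total = R + L = 309 + j136.7 Ω = 337.9∠23.9° Ω.
Step 4 — Power factor: PF = cos(φ) = Re(Z)/|Z| = 309/337.9 = 0.9145.
Step 5 — Type: Im(Z) = 136.7 ⇒ lagging (phase φ = 23.9°).

PF = 0.9145 (lagging, φ = 23.9°)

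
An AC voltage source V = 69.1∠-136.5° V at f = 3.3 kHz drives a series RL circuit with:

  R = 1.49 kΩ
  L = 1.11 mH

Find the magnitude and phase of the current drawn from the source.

Step 1 — Angular frequency: ω = 2π·f = 2π·3300 = 2.073e+04 rad/s.
Step 2 — Component impedances:
  R: Z = R = 1490 Ω
  L: Z = jωL = j·2.073e+04·0.00111 = 0 + j23.02 Ω
Step 3 — Series combination: Z_total = R + L = 1490 + j23.02 Ω = 1490∠0.9° Ω.
Step 4 — Source phasor: V = 69.1∠-136.5° V = -50.12 - j47.57 V.
Step 5 — Ohm's law: I = V / Z_total = (-50.12 - j47.57) / (1490 + j23.02) = -0.03412 - j0.0314 A.
Step 6 — Convert to polar: |I| = 0.04637 A, ∠I = -137.4°.

I = 0.04637∠-137.4° A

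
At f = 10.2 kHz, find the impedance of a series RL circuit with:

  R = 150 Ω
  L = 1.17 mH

Step 1 — Angular frequency: ω = 2π·f = 2π·1.02e+04 = 6.409e+04 rad/s.
Step 2 — Component impedances:
  R: Z = R = 150 Ω
  L: Z = jωL = j·6.409e+04·0.00117 = 0 + j74.98 Ω
Step 3 — Series combination: Z_total = R + L = 150 + j74.98 Ω = 167.7∠26.6° Ω.

Z = 150 + j74.98 Ω = 167.7∠26.6° Ω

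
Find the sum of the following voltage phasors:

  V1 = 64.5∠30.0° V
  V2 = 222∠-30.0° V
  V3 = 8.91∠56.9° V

Step 1 — Convert each phasor to rectangular form:
  V1 = 64.5·(cos(30.0°) + j·sin(30.0°)) = 55.86 + j32.25 V
  V2 = 222·(cos(-30.0°) + j·sin(-30.0°)) = 192.3 - j111 V
  V3 = 8.91·(cos(56.9°) + j·sin(56.9°)) = 4.866 + j7.464 V
Step 2 — Sum components: V_total = 253 - j71.29 V.
Step 3 — Convert to polar: |V_total| = 262.8 V, ∠V_total = -15.7°.

V_total = 262.8∠-15.7° V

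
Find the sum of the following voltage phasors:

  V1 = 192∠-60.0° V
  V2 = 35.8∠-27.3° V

Step 1 — Convert each phasor to rectangular form:
  V1 = 192·(cos(-60.0°) + j·sin(-60.0°)) = 96 - j166.3 V
  V2 = 35.8·(cos(-27.3°) + j·sin(-27.3°)) = 31.81 - j16.42 V
Step 2 — Sum components: V_total = 127.8 - j182.7 V.
Step 3 — Convert to polar: |V_total| = 223 V, ∠V_total = -55.0°.

V_total = 223∠-55.0° V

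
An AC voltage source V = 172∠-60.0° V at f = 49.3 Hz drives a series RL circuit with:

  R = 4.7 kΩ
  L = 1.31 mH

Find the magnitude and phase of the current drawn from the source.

Step 1 — Angular frequency: ω = 2π·f = 2π·49.3 = 309.8 rad/s.
Step 2 — Component impedances:
  R: Z = R = 4700 Ω
  L: Z = jωL = j·309.8·0.00131 = 0 + j0.4058 Ω
Step 3 — Series combination: Z_total = R + L = 4700 + j0.4058 Ω = 4700∠0.0° Ω.
Step 4 — Source phasor: V = 172∠-60.0° V = 86 - j149 V.
Step 5 — Ohm's law: I = V / Z_total = (86 - j149) / (4700 + j0.4058) = 0.0183 - j0.03169 A.
Step 6 — Convert to polar: |I| = 0.0366 A, ∠I = -60.0°.

I = 0.0366∠-60.0° A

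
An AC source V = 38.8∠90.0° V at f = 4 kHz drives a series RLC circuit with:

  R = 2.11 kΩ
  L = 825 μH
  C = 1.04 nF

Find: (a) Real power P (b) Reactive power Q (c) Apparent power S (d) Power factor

Step 1 — Angular frequency: ω = 2π·f = 2π·4000 = 2.513e+04 rad/s.
Step 2 — Component impedances:
  R: Z = R = 2110 Ω
  L: Z = jωL = j·2.513e+04·0.000825 = 0 + j20.73 Ω
  C: Z = 1/(jωC) = -j/(ω·C) = 0 - j3.826e+04 Ω
Step 3 — Series combination: Z_total = R + L + C = 2110 - j3.824e+04 Ω = 3.83e+04∠-86.8° Ω.
Step 4 — Source phasor: V = 38.8∠90.0° V = 0 + j38.8 V.
Step 5 — Current: I = V / Z = -0.001012 + j5.582e-05 A = 0.001013∠176.8° A.
Step 6 — Complex power: S = V·I* = 0.002166 - j0.03925 VA.
Step 7 — Real power: P = Re(S) = 0.002166 W.
Step 8 — Reactive power: Q = Im(S) = -0.03925 VAR.
Step 9 — Apparent power: |S| = 0.03931 VA.
Step 10 — Power factor: PF = P/|S| = 0.0551 (leading).

(a) P = 0.002166 W  (b) Q = -0.03925 VAR  (c) S = 0.03931 VA  (d) PF = 0.0551 (leading)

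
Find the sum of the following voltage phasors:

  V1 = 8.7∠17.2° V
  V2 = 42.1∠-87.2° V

Step 1 — Convert each phasor to rectangular form:
  V1 = 8.7·(cos(17.2°) + j·sin(17.2°)) = 8.311 + j2.573 V
  V2 = 42.1·(cos(-87.2°) + j·sin(-87.2°)) = 2.057 - j42.05 V
Step 2 — Sum components: V_total = 10.37 - j39.48 V.
Step 3 — Convert to polar: |V_total| = 40.82 V, ∠V_total = -75.3°.

V_total = 40.82∠-75.3° V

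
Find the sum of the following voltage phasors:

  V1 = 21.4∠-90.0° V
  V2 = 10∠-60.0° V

Step 1 — Convert each phasor to rectangular form:
  V1 = 21.4·(cos(-90.0°) + j·sin(-90.0°)) = 0 - j21.4 V
  V2 = 10·(cos(-60.0°) + j·sin(-60.0°)) = 5 - j8.66 V
Step 2 — Sum components: V_total = 5 - j30.06 V.
Step 3 — Convert to polar: |V_total| = 30.47 V, ∠V_total = -80.6°.

V_total = 30.47∠-80.6° V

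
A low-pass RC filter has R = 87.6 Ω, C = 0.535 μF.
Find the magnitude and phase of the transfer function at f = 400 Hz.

Step 1 — Angular frequency: ω = 2π·400 = 2513 rad/s.
Step 2 — Transfer function: H(jω) = 1/(1 + jωRC).
Step 3 — Denominator: 1 + jωRC = 1 + j·2513·87.6·5.35e-07 = 1 + j0.1178.
Step 4 — H = 0.9863 - j0.1162.
Step 5 — Magnitude: |H| = 0.9931 (-0.1 dB); phase: φ = -6.7°.

|H| = 0.9931 (-0.1 dB), φ = -6.7°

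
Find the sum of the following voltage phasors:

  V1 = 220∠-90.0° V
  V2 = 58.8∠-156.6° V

Step 1 — Convert each phasor to rectangular form:
  V1 = 220·(cos(-90.0°) + j·sin(-90.0°)) = 0 - j220 V
  V2 = 58.8·(cos(-156.6°) + j·sin(-156.6°)) = -53.96 - j23.35 V
Step 2 — Sum components: V_total = -53.96 - j243.4 V.
Step 3 — Convert to polar: |V_total| = 249.3 V, ∠V_total = -102.5°.

V_total = 249.3∠-102.5° V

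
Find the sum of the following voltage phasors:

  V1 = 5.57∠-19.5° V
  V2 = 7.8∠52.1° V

Step 1 — Convert each phasor to rectangular form:
  V1 = 5.57·(cos(-19.5°) + j·sin(-19.5°)) = 5.251 - j1.859 V
  V2 = 7.8·(cos(52.1°) + j·sin(52.1°)) = 4.791 + j6.155 V
Step 2 — Sum components: V_total = 10.04 + j4.296 V.
Step 3 — Convert to polar: |V_total| = 10.92 V, ∠V_total = 23.2°.

V_total = 10.92∠23.2° V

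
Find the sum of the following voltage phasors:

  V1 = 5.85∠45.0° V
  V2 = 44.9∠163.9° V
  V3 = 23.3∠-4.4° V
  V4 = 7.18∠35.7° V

Step 1 — Convert each phasor to rectangular form:
  V1 = 5.85·(cos(45.0°) + j·sin(45.0°)) = 4.137 + j4.137 V
  V2 = 44.9·(cos(163.9°) + j·sin(163.9°)) = -43.14 + j12.45 V
  V3 = 23.3·(cos(-4.4°) + j·sin(-4.4°)) = 23.23 - j1.788 V
  V4 = 7.18·(cos(35.7°) + j·sin(35.7°)) = 5.831 + j4.19 V
Step 2 — Sum components: V_total = -9.94 + j18.99 V.
Step 3 — Convert to polar: |V_total| = 21.43 V, ∠V_total = 117.6°.

V_total = 21.43∠117.6° V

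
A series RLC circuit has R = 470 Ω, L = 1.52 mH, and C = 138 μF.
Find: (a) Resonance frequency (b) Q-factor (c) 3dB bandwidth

Step 1 — Resonance condition Im(Z)=0 gives ω₀ = 1/√(LC).
Step 2 — ω₀ = 1/√(0.00152·0.000138) = 2183 rad/s.
Step 3 — f₀ = ω₀/(2π) = 347.5 Hz.
Step 4 — Series Q: Q = ω₀L/R = 2183·0.00152/470 = 0.007061.
Step 5 — 3dB bandwidth: Δω = ω₀/Q = 3.092e+05 rad/s; BW = Δω/(2π) = 4.921e+04 Hz.

(a) f₀ = 347.5 Hz  (b) Q = 0.007061  (c) BW = 4.921e+04 Hz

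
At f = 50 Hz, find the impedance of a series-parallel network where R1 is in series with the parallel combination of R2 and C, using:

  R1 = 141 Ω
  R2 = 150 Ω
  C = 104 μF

Step 1 — Angular frequency: ω = 2π·f = 2π·50 = 314.2 rad/s.
Step 2 — Component impedances:
  R1: Z = R = 141 Ω
  R2: Z = R = 150 Ω
  C: Z = 1/(jωC) = -j/(ω·C) = 0 - j30.61 Ω
Step 3 — Parallel branch: R2 || C = 1/(1/R2 + 1/C) = 5.996 - j29.38 Ω.
Step 4 — Series with R1: Z_total = R1 + (R2 || C) = 147 - j29.38 Ω = 149.9∠-11.3° Ω.

Z = 147 - j29.38 Ω = 149.9∠-11.3° Ω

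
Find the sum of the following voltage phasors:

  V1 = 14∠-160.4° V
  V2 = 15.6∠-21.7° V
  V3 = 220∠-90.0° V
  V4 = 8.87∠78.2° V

Step 1 — Convert each phasor to rectangular form:
  V1 = 14·(cos(-160.4°) + j·sin(-160.4°)) = -13.19 - j4.696 V
  V2 = 15.6·(cos(-21.7°) + j·sin(-21.7°)) = 14.49 - j5.768 V
  V3 = 220·(cos(-90.0°) + j·sin(-90.0°)) = 0 - j220 V
  V4 = 8.87·(cos(78.2°) + j·sin(78.2°)) = 1.814 + j8.683 V
Step 2 — Sum components: V_total = 3.12 - j221.8 V.
Step 3 — Convert to polar: |V_total| = 221.8 V, ∠V_total = -89.2°.

V_total = 221.8∠-89.2° V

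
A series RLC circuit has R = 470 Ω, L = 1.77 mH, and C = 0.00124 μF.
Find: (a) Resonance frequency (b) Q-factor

Step 1 — Resonance condition Im(Z)=0 gives ω₀ = 1/√(LC).
Step 2 — ω₀ = 1/√(0.00177·1.24e-09) = 6.75e+05 rad/s.
Step 3 — f₀ = ω₀/(2π) = 1.074e+05 Hz.
Step 4 — Series Q: Q = ω₀L/R = 6.75e+05·0.00177/470 = 2.542.

(a) f₀ = 1.074e+05 Hz  (b) Q = 2.542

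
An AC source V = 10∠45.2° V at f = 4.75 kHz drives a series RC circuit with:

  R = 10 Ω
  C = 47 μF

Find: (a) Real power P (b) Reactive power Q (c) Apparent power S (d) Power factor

Step 1 — Angular frequency: ω = 2π·f = 2π·4750 = 2.985e+04 rad/s.
Step 2 — Component impedances:
  R: Z = R = 10 Ω
  C: Z = 1/(jωC) = -j/(ω·C) = 0 - j0.7129 Ω
Step 3 — Series combination: Z_total = R + C = 10 - j0.7129 Ω = 10.03∠-4.1° Ω.
Step 4 — Source phasor: V = 10∠45.2° V = 7.046 + j7.096 V.
Step 5 — Current: I = V / Z = 0.6507 + j0.756 A = 0.9975∠49.3° A.
Step 6 — Complex power: S = V·I* = 9.949 - j0.7093 VA.
Step 7 — Real power: P = Re(S) = 9.949 W.
Step 8 — Reactive power: Q = Im(S) = -0.7093 VAR.
Step 9 — Apparent power: |S| = 9.975 VA.
Step 10 — Power factor: PF = P/|S| = 0.9975 (leading).

(a) P = 9.949 W  (b) Q = -0.7093 VAR  (c) S = 9.975 VA  (d) PF = 0.9975 (leading)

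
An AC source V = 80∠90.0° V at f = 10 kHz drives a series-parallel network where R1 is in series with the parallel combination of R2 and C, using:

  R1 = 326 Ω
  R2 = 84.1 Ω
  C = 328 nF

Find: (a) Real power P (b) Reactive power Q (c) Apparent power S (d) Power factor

Step 1 — Angular frequency: ω = 2π·f = 2π·1e+04 = 6.283e+04 rad/s.
Step 2 — Component impedances:
  R1: Z = R = 326 Ω
  R2: Z = R = 84.1 Ω
  C: Z = 1/(jωC) = -j/(ω·C) = 0 - j48.52 Ω
Step 3 — Parallel branch: R2 || C = 1/(1/R2 + 1/C) = 21 - j36.4 Ω.
Step 4 — Series with R1: Z_total = R1 + (R2 || C) = 347 - j36.4 Ω = 348.9∠-6.0° Ω.
Step 5 — Source phasor: V = 80∠90.0° V = 0 + j80 V.
Step 6 — Current: I = V / Z = -0.02392 + j0.228 A = 0.2293∠96.0° A.
Step 7 — Complex power: S = V·I* = 18.24 - j1.914 VA.
Step 8 — Real power: P = Re(S) = 18.24 W.
Step 9 — Reactive power: Q = Im(S) = -1.914 VAR.
Step 10 — Apparent power: |S| = 18.34 VA.
Step 11 — Power factor: PF = P/|S| = 0.9945 (leading).

(a) P = 18.24 W  (b) Q = -1.914 VAR  (c) S = 18.34 VA  (d) PF = 0.9945 (leading)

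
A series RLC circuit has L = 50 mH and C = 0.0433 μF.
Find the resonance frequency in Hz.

Step 1 — Resonance condition Im(Z)=0 gives ω₀ = 1/√(LC).
Step 2 — ω₀ = 1/√(0.05·4.33e-08) = 2.149e+04 rad/s.
Step 3 — f₀ = ω₀/(2π) = 3421 Hz.

f₀ = 3421 Hz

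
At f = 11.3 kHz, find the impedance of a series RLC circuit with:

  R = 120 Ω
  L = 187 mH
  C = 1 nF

Step 1 — Angular frequency: ω = 2π·f = 2π·1.13e+04 = 7.1e+04 rad/s.
Step 2 — Component impedances:
  R: Z = R = 120 Ω
  L: Z = jωL = j·7.1e+04·0.187 = 0 + j1.328e+04 Ω
  C: Z = 1/(jωC) = -j/(ω·C) = 0 - j1.408e+04 Ω
Step 3 — Series combination: Z_total = R + L + C = 120 - j807.5 Ω = 816.4∠-81.5° Ω.

Z = 120 - j807.5 Ω = 816.4∠-81.5° Ω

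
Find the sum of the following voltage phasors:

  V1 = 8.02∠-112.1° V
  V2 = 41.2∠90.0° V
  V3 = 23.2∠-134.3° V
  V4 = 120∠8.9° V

Step 1 — Convert each phasor to rectangular form:
  V1 = 8.02·(cos(-112.1°) + j·sin(-112.1°)) = -3.017 - j7.431 V
  V2 = 41.2·(cos(90.0°) + j·sin(90.0°)) = 0 + j41.2 V
  V3 = 23.2·(cos(-134.3°) + j·sin(-134.3°)) = -16.2 - j16.6 V
  V4 = 120·(cos(8.9°) + j·sin(8.9°)) = 118.6 + j18.57 V
Step 2 — Sum components: V_total = 99.33 + j35.73 V.
Step 3 — Convert to polar: |V_total| = 105.6 V, ∠V_total = 19.8°.

V_total = 105.6∠19.8° V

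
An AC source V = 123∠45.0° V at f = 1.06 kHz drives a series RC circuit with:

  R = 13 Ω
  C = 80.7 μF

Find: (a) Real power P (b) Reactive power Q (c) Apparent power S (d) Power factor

Step 1 — Angular frequency: ω = 2π·f = 2π·1060 = 6660 rad/s.
Step 2 — Component impedances:
  R: Z = R = 13 Ω
  C: Z = 1/(jωC) = -j/(ω·C) = 0 - j1.861 Ω
Step 3 — Series combination: Z_total = R + C = 13 - j1.861 Ω = 13.13∠-8.1° Ω.
Step 4 — Source phasor: V = 123∠45.0° V = 86.97 + j86.97 V.
Step 5 — Current: I = V / Z = 5.618 + j7.494 A = 9.366∠53.1° A.
Step 6 — Complex power: S = V·I* = 1140 - j163.2 VA.
Step 7 — Real power: P = Re(S) = 1140 W.
Step 8 — Reactive power: Q = Im(S) = -163.2 VAR.
Step 9 — Apparent power: |S| = 1152 VA.
Step 10 — Power factor: PF = P/|S| = 0.9899 (leading).

(a) P = 1140 W  (b) Q = -163.2 VAR  (c) S = 1152 VA  (d) PF = 0.9899 (leading)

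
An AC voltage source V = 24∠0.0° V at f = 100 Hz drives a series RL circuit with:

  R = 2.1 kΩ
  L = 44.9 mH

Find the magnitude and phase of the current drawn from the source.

Step 1 — Angular frequency: ω = 2π·f = 2π·100 = 628.3 rad/s.
Step 2 — Component impedances:
  R: Z = R = 2100 Ω
  L: Z = jωL = j·628.3·0.0449 = 0 + j28.21 Ω
Step 3 — Series combination: Z_total = R + L = 2100 + j28.21 Ω = 2100∠0.8° Ω.
Step 4 — Source phasor: V = 24∠0.0° V = 24 V.
Step 5 — Ohm's law: I = V / Z_total = (24) / (2100 + j28.21) = 0.01143 - j0.0001535 A.
Step 6 — Convert to polar: |I| = 0.01143 A, ∠I = -0.8°.

I = 0.01143∠-0.8° A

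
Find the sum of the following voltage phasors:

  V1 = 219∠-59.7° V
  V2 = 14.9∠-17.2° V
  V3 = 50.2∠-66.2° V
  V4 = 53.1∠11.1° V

Step 1 — Convert each phasor to rectangular form:
  V1 = 219·(cos(-59.7°) + j·sin(-59.7°)) = 110.5 - j189.1 V
  V2 = 14.9·(cos(-17.2°) + j·sin(-17.2°)) = 14.23 - j4.406 V
  V3 = 50.2·(cos(-66.2°) + j·sin(-66.2°)) = 20.26 - j45.93 V
  V4 = 53.1·(cos(11.1°) + j·sin(11.1°)) = 52.11 + j10.22 V
Step 2 — Sum components: V_total = 197.1 - j229.2 V.
Step 3 — Convert to polar: |V_total| = 302.3 V, ∠V_total = -49.3°.

V_total = 302.3∠-49.3° V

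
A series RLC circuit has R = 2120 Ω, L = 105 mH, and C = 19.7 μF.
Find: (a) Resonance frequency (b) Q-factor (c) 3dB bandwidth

Step 1 — Resonance: ω₀ = 1/√(LC) = 1/√(0.105·1.97e-05) = 695.3 rad/s.
Step 2 — f₀ = ω₀/(2π) = 110.7 Hz.
Step 3 — Series Q: Q = ω₀L/R = 695.3·0.105/2120 = 0.03444.
Step 4 — Bandwidth: Δω = ω₀/Q = 2.019e+04 rad/s; BW = Δω/(2π) = 3213 Hz.

(a) f₀ = 110.7 Hz  (b) Q = 0.03444  (c) BW = 3213 Hz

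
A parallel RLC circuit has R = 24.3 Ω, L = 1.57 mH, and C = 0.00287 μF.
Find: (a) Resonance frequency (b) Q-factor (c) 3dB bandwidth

Step 1 — Resonance: ω₀ = 1/√(LC) = 1/√(0.00157·2.87e-09) = 4.711e+05 rad/s.
Step 2 — f₀ = ω₀/(2π) = 7.498e+04 Hz.
Step 3 — Parallel Q: Q = R/(ω₀L) = 24.3/(4.711e+05·0.00157) = 0.03285.
Step 4 — Bandwidth: Δω = ω₀/Q = 1.434e+07 rad/s; BW = Δω/(2π) = 2.282e+06 Hz.

(a) f₀ = 7.498e+04 Hz  (b) Q = 0.03285  (c) BW = 2.282e+06 Hz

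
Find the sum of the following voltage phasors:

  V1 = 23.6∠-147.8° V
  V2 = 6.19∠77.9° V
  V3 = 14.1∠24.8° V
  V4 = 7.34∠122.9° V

Step 1 — Convert each phasor to rectangular form:
  V1 = 23.6·(cos(-147.8°) + j·sin(-147.8°)) = -19.97 - j12.58 V
  V2 = 6.19·(cos(77.9°) + j·sin(77.9°)) = 1.298 + j6.052 V
  V3 = 14.1·(cos(24.8°) + j·sin(24.8°)) = 12.8 + j5.914 V
  V4 = 7.34·(cos(122.9°) + j·sin(122.9°)) = -3.987 + j6.163 V
Step 2 — Sum components: V_total = -9.86 + j5.554 V.
Step 3 — Convert to polar: |V_total| = 11.32 V, ∠V_total = 150.6°.

V_total = 11.32∠150.6° V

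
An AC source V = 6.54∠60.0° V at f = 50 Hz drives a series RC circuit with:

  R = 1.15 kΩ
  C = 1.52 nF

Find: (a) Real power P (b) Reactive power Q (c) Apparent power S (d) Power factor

Step 1 — Angular frequency: ω = 2π·f = 2π·50 = 314.2 rad/s.
Step 2 — Component impedances:
  R: Z = R = 1150 Ω
  C: Z = 1/(jωC) = -j/(ω·C) = 0 - j2.094e+06 Ω
Step 3 — Series combination: Z_total = R + C = 1150 - j2.094e+06 Ω = 2.094e+06∠-90.0° Ω.
Step 4 — Source phasor: V = 6.54∠60.0° V = 3.27 + j5.664 V.
Step 5 — Current: I = V / Z = -2.704e-06 + j1.563e-06 A = 3.123e-06∠150.0° A.
Step 6 — Complex power: S = V·I* = 1.122e-08 - j2.042e-05 VA.
Step 7 — Real power: P = Re(S) = 1.122e-08 W.
Step 8 — Reactive power: Q = Im(S) = -2.042e-05 VAR.
Step 9 — Apparent power: |S| = 2.042e-05 VA.
Step 10 — Power factor: PF = P/|S| = 0.0005492 (leading).

(a) P = 1.122e-08 W  (b) Q = -2.042e-05 VAR  (c) S = 2.042e-05 VA  (d) PF = 0.0005492 (leading)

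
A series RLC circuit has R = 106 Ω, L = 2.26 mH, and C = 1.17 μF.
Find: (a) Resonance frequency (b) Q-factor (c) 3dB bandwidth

Step 1 — Resonance condition Im(Z)=0 gives ω₀ = 1/√(LC).
Step 2 — ω₀ = 1/√(0.00226·1.17e-06) = 1.945e+04 rad/s.
Step 3 — f₀ = ω₀/(2π) = 3095 Hz.
Step 4 — Series Q: Q = ω₀L/R = 1.945e+04·0.00226/106 = 0.4146.
Step 5 — 3dB bandwidth: Δω = ω₀/Q = 4.69e+04 rad/s; BW = Δω/(2π) = 7465 Hz.

(a) f₀ = 3095 Hz  (b) Q = 0.4146  (c) BW = 7465 Hz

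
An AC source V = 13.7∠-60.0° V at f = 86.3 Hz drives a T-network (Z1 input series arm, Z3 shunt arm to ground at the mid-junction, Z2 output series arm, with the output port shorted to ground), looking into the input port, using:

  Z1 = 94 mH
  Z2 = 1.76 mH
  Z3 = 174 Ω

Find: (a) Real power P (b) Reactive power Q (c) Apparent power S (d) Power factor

Step 1 — Angular frequency: ω = 2π·f = 2π·86.3 = 542.2 rad/s.
Step 2 — Component impedances:
  Z1: Z = jωL = j·542.2·0.094 = 0 + j50.97 Ω
  Z2: Z = jωL = j·542.2·0.00176 = 0 + j0.9543 Ω
  Z3: Z = R = 174 Ω
Step 3 — With the output port shorted to ground, the output series arm Z2 runs from the junction to ground; the shunt arm Z3 also runs from the junction to ground. They appear in parallel: Z3 || Z2 = 0.005234 + j0.9543 Ω.
Step 4 — Series with input arm Z1: Z_in = Z1 + (Z3 || Z2) = 0.005234 + j51.92 Ω = 51.92∠90.0° Ω.
Step 5 — Source phasor: V = 13.7∠-60.0° V = 6.85 - j11.86 V.
Step 6 — Current: I = V / Z = -0.2285 - j0.1319 A = 0.2638∠-150.0° A.
Step 7 — Complex power: S = V·I* = 0.0003644 + j3.615 VA.
Step 8 — Real power: P = Re(S) = 0.0003644 W.
Step 9 — Reactive power: Q = Im(S) = 3.615 VAR.
Step 10 — Apparent power: |S| = 3.615 VA.
Step 11 — Power factor: PF = P/|S| = 0.0001008 (lagging).

(a) P = 0.0003644 W  (b) Q = 3.615 VAR  (c) S = 3.615 VA  (d) PF = 0.0001008 (lagging)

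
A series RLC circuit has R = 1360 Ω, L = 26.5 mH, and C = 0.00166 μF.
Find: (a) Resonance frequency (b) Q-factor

Step 1 — Resonance condition Im(Z)=0 gives ω₀ = 1/√(LC).
Step 2 — ω₀ = 1/√(0.0265·1.66e-09) = 1.508e+05 rad/s.
Step 3 — f₀ = ω₀/(2π) = 2.4e+04 Hz.
Step 4 — Series Q: Q = ω₀L/R = 1.508e+05·0.0265/1360 = 2.938.

(a) f₀ = 2.4e+04 Hz  (b) Q = 2.938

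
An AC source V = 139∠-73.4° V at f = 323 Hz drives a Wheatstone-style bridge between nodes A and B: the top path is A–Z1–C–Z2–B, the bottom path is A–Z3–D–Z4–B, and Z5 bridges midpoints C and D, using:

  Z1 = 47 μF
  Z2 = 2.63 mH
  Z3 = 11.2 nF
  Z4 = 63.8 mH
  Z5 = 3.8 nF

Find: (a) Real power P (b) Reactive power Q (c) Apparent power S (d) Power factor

Step 1 — Angular frequency: ω = 2π·f = 2π·323 = 2029 rad/s.
Step 2 — Component impedances:
  Z1: Z = 1/(jωC) = -j/(ω·C) = 0 - j10.48 Ω
  Z2: Z = jωL = j·2029·0.00263 = 0 + j5.338 Ω
  Z3: Z = 1/(jωC) = -j/(ω·C) = 0 - j4.399e+04 Ω
  Z4: Z = jωL = j·2029·0.0638 = 0 + j129.5 Ω
  Z5: Z = 1/(jωC) = -j/(ω·C) = 0 - j1.297e+05 Ω
Step 3 — Bridge requires nodal analysis (the Z5 bridge couples midpoints C and D, so the two paths cannot be reduced to a simple series/parallel combination). Setting node B to ground and injecting 1 A at node A, the 3-node admittance system at A, C, D solves to V_A = Z_AB = 0 - j5.145 Ω = 5.145∠-90.0° Ω.
Step 4 — Source phasor: V = 139∠-73.4° V = 39.71 - j133.2 V.
Step 5 — Current: I = V / Z = 25.89 + j7.718 A = 27.01∠16.6° A.
Step 6 — Complex power: S = V·I* = 0 - j3755 VA.
Step 7 — Real power: P = Re(S) = 0 W.
Step 8 — Reactive power: Q = Im(S) = -3755 VAR.
Step 9 — Apparent power: |S| = 3755 VA.
Step 10 — Power factor: PF = P/|S| = 0 (leading).

(a) P = 0 W  (b) Q = -3755 VAR  (c) S = 3755 VA  (d) PF = 0 (leading)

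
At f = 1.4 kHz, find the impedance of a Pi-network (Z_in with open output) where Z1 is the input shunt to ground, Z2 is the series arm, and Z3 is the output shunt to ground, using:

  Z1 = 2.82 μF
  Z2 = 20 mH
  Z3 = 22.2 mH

Step 1 — Angular frequency: ω = 2π·f = 2π·1400 = 8796 rad/s.
Step 2 — Component impedances:
  Z1: Z = 1/(jωC) = -j/(ω·C) = 0 - j40.31 Ω
  Z2: Z = jωL = j·8796·0.02 = 0 + j175.9 Ω
  Z3: Z = jωL = j·8796·0.0222 = 0 + j195.3 Ω
Step 3 — With open output, the series arm Z2 and the output shunt Z3 appear in series to ground: Z2 + Z3 = 0 + j371.2 Ω.
Step 4 — Parallel with input shunt Z1: Z_in = Z1 || (Z2 + Z3) = 0 - j45.22 Ω = 45.22∠-90.0° Ω.

Z = 0 - j45.22 Ω = 45.22∠-90.0° Ω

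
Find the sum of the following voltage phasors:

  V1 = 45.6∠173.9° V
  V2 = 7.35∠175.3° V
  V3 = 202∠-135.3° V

Step 1 — Convert each phasor to rectangular form:
  V1 = 45.6·(cos(173.9°) + j·sin(173.9°)) = -45.34 + j4.846 V
  V2 = 7.35·(cos(175.3°) + j·sin(175.3°)) = -7.325 + j0.6022 V
  V3 = 202·(cos(-135.3°) + j·sin(-135.3°)) = -143.6 - j142.1 V
Step 2 — Sum components: V_total = -196.2 - j136.6 V.
Step 3 — Convert to polar: |V_total| = 239.1 V, ∠V_total = -145.2°.

V_total = 239.1∠-145.2° V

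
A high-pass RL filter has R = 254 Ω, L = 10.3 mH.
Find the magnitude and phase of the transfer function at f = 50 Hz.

Step 1 — Angular frequency: ω = 2π·50 = 314.2 rad/s.
Step 2 — Transfer function: H(jω) = jωL/(R + jωL).
Step 3 — Numerator jωL = j·3.236; denominator R + jωL = 254 + j3.236.
Step 4 — H = 0.0001623 + j0.01274.
Step 5 — Magnitude: |H| = 0.01274 (-37.9 dB); phase: φ = 89.3°.

|H| = 0.01274 (-37.9 dB), φ = 89.3°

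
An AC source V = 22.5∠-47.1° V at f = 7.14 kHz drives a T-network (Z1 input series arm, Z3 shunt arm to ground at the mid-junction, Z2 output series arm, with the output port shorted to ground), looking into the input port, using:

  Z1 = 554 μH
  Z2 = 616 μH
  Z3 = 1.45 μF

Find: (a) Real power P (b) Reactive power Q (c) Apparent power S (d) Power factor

Step 1 — Angular frequency: ω = 2π·f = 2π·7140 = 4.486e+04 rad/s.
Step 2 — Component impedances:
  Z1: Z = jωL = j·4.486e+04·0.000554 = 0 + j24.85 Ω
  Z2: Z = jωL = j·4.486e+04·0.000616 = 0 + j27.63 Ω
  Z3: Z = 1/(jωC) = -j/(ω·C) = 0 - j15.37 Ω
Step 3 — With the output port shorted to ground, the output series arm Z2 runs from the junction to ground; the shunt arm Z3 also runs from the junction to ground. They appear in parallel: Z3 || Z2 = 0 - j34.65 Ω.
Step 4 — Series with input arm Z1: Z_in = Z1 + (Z3 || Z2) = 0 - j9.792 Ω = 9.792∠-90.0° Ω.
Step 5 — Source phasor: V = 22.5∠-47.1° V = 15.32 - j16.48 V.
Step 6 — Current: I = V / Z = 1.683 + j1.564 A = 2.298∠42.9° A.
Step 7 — Complex power: S = V·I* = 0 - j51.7 VA.
Step 8 — Real power: P = Re(S) = 0 W.
Step 9 — Reactive power: Q = Im(S) = -51.7 VAR.
Step 10 — Apparent power: |S| = 51.7 VA.
Step 11 — Power factor: PF = P/|S| = 0 (leading).

(a) P = 0 W  (b) Q = -51.7 VAR  (c) S = 51.7 VA  (d) PF = 0 (leading)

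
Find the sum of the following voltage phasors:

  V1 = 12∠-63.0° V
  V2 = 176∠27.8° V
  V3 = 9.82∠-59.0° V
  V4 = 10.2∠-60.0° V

Step 1 — Convert each phasor to rectangular form:
  V1 = 12·(cos(-63.0°) + j·sin(-63.0°)) = 5.448 - j10.69 V
  V2 = 176·(cos(27.8°) + j·sin(27.8°)) = 155.7 + j82.08 V
  V3 = 9.82·(cos(-59.0°) + j·sin(-59.0°)) = 5.058 - j8.417 V
  V4 = 10.2·(cos(-60.0°) + j·sin(-60.0°)) = 5.1 - j8.833 V
Step 2 — Sum components: V_total = 171.3 + j54.14 V.
Step 3 — Convert to polar: |V_total| = 179.6 V, ∠V_total = 17.5°.

V_total = 179.6∠17.5° V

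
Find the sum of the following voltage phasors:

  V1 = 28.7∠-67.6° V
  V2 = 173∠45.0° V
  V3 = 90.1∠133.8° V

Step 1 — Convert each phasor to rectangular form:
  V1 = 28.7·(cos(-67.6°) + j·sin(-67.6°)) = 10.94 - j26.53 V
  V2 = 173·(cos(45.0°) + j·sin(45.0°)) = 122.3 + j122.3 V
  V3 = 90.1·(cos(133.8°) + j·sin(133.8°)) = -62.36 + j65.03 V
Step 2 — Sum components: V_total = 70.9 + j160.8 V.
Step 3 — Convert to polar: |V_total| = 175.8 V, ∠V_total = 66.2°.

V_total = 175.8∠66.2° V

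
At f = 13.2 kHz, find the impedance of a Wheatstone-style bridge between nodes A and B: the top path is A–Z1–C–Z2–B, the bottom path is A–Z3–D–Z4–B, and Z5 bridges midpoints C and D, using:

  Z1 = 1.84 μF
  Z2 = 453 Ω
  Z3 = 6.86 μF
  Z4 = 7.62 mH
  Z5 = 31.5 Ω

Step 1 — Angular frequency: ω = 2π·f = 2π·1.32e+04 = 8.294e+04 rad/s.
Step 2 — Component impedances:
  Z1: Z = 1/(jωC) = -j/(ω·C) = 0 - j6.553 Ω
  Z2: Z = R = 453 Ω
  Z3: Z = 1/(jωC) = -j/(ω·C) = 0 - j1.758 Ω
  Z4: Z = jωL = j·8.294e+04·0.00762 = 0 + j632 Ω
  Z5: Z = R = 31.5 Ω
Step 3 — Bridge requires nodal analysis (the Z5 bridge couples midpoints C and D, so the two paths cannot be reduced to a simple series/parallel combination). Setting node B to ground and injecting 1 A at node A, the 3-node admittance system at A, C, D solves to V_A = Z_AB = 302.5 + j214.2 Ω = 370.7∠35.3° Ω.

Z = 302.5 + j214.2 Ω = 370.7∠35.3° Ω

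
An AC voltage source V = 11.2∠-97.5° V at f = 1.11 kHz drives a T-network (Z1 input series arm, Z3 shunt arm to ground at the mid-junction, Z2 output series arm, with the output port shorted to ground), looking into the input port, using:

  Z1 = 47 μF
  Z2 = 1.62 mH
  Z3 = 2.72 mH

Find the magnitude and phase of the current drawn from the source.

Step 1 — Angular frequency: ω = 2π·f = 2π·1110 = 6974 rad/s.
Step 2 — Component impedances:
  Z1: Z = 1/(jωC) = -j/(ω·C) = 0 - j3.051 Ω
  Z2: Z = jωL = j·6974·0.00162 = 0 + j11.3 Ω
  Z3: Z = jωL = j·6974·0.00272 = 0 + j18.97 Ω
Step 3 — With the output port shorted to ground, the output series arm Z2 runs from the junction to ground; the shunt arm Z3 also runs from the junction to ground. They appear in parallel: Z3 || Z2 = 0 + j7.081 Ω.
Step 4 — Series with input arm Z1: Z_in = Z1 + (Z3 || Z2) = 0 + j4.03 Ω = 4.03∠90.0° Ω.
Step 5 — Source phasor: V = 11.2∠-97.5° V = -1.462 - j11.1 V.
Step 6 — Ohm's law: I = V / Z_total = (-1.462 - j11.1) / (0 + j4.03) = -2.755 + j0.3627 A.
Step 7 — Convert to polar: |I| = 2.779 A, ∠I = 172.5°.

I = 2.779∠172.5° A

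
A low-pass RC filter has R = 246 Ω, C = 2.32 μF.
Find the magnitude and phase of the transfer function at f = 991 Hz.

Step 1 — Angular frequency: ω = 2π·991 = 6227 rad/s.
Step 2 — Transfer function: H(jω) = 1/(1 + jωRC).
Step 3 — Denominator: 1 + jωRC = 1 + j·6227·246·2.32e-06 = 1 + j3.554.
Step 4 — H = 0.07338 - j0.2608.
Step 5 — Magnitude: |H| = 0.2709 (-11.3 dB); phase: φ = -74.3°.

|H| = 0.2709 (-11.3 dB), φ = -74.3°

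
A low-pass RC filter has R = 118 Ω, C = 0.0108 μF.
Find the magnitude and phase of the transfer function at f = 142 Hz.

Step 1 — Angular frequency: ω = 2π·142 = 892.2 rad/s.
Step 2 — Transfer function: H(jω) = 1/(1 + jωRC).
Step 3 — Denominator: 1 + jωRC = 1 + j·892.2·118·1.08e-08 = 1 + j0.001137.
Step 4 — H = 1 - j0.001137.
Step 5 — Magnitude: |H| = 1 (-0.0 dB); phase: φ = -0.1°.

|H| = 1 (-0.0 dB), φ = -0.1°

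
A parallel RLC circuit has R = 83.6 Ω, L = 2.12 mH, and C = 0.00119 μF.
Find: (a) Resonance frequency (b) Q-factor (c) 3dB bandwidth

Step 1 — Resonance: ω₀ = 1/√(LC) = 1/√(0.00212·1.19e-09) = 6.296e+05 rad/s.
Step 2 — f₀ = ω₀/(2π) = 1.002e+05 Hz.
Step 3 — Parallel Q: Q = R/(ω₀L) = 83.6/(6.296e+05·0.00212) = 0.06263.
Step 4 — Bandwidth: Δω = ω₀/Q = 1.005e+07 rad/s; BW = Δω/(2π) = 1.6e+06 Hz.

(a) f₀ = 1.002e+05 Hz  (b) Q = 0.06263  (c) BW = 1.6e+06 Hz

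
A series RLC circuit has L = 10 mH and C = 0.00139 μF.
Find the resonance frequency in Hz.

Step 1 — Resonance condition Im(Z)=0 gives ω₀ = 1/√(LC).
Step 2 — ω₀ = 1/√(0.01·1.39e-09) = 2.682e+05 rad/s.
Step 3 — f₀ = ω₀/(2π) = 4.269e+04 Hz.

f₀ = 4.269e+04 Hz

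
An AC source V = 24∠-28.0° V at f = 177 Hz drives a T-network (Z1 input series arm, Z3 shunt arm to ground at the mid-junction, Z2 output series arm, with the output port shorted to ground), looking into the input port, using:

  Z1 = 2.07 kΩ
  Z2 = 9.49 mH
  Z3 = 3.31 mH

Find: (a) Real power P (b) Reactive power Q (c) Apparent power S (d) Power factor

Step 1 — Angular frequency: ω = 2π·f = 2π·177 = 1112 rad/s.
Step 2 — Component impedances:
  Z1: Z = R = 2070 Ω
  Z2: Z = jωL = j·1112·0.00949 = 0 + j10.55 Ω
  Z3: Z = jωL = j·1112·0.00331 = 0 + j3.681 Ω
Step 3 — With the output port shorted to ground, the output series arm Z2 runs from the junction to ground; the shunt arm Z3 also runs from the junction to ground. They appear in parallel: Z3 || Z2 = 0 + j2.729 Ω.
Step 4 — Series with input arm Z1: Z_in = Z1 + (Z3 || Z2) = 2070 + j2.729 Ω = 2070∠0.1° Ω.
Step 5 — Source phasor: V = 24∠-28.0° V = 21.19 - j11.27 V.
Step 6 — Current: I = V / Z = 0.01023 - j0.005457 A = 0.01159∠-28.1° A.
Step 7 — Complex power: S = V·I* = 0.2783 + j0.0003669 VA.
Step 8 — Real power: P = Re(S) = 0.2783 W.
Step 9 — Reactive power: Q = Im(S) = 0.0003669 VAR.
Step 10 — Apparent power: |S| = 0.2783 VA.
Step 11 — Power factor: PF = P/|S| = 1 (lagging).

(a) P = 0.2783 W  (b) Q = 0.0003669 VAR  (c) S = 0.2783 VA  (d) PF = 1 (lagging)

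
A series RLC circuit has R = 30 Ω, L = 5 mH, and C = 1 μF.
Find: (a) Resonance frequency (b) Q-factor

Step 1 — Resonance condition Im(Z)=0 gives ω₀ = 1/√(LC).
Step 2 — ω₀ = 1/√(0.005·1e-06) = 1.414e+04 rad/s.
Step 3 — f₀ = ω₀/(2π) = 2251 Hz.
Step 4 — Series Q: Q = ω₀L/R = 1.414e+04·0.005/30 = 2.357.

(a) f₀ = 2251 Hz  (b) Q = 2.357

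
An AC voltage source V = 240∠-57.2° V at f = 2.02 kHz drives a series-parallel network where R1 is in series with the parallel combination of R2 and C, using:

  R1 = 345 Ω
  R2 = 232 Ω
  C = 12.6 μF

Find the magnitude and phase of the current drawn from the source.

Step 1 — Angular frequency: ω = 2π·f = 2π·2020 = 1.269e+04 rad/s.
Step 2 — Component impedances:
  R1: Z = R = 345 Ω
  R2: Z = R = 232 Ω
  C: Z = 1/(jωC) = -j/(ω·C) = 0 - j6.253 Ω
Step 3 — Parallel branch: R2 || C = 1/(1/R2 + 1/C) = 0.1684 - j6.249 Ω.
Step 4 — Series with R1: Z_total = R1 + (R2 || C) = 345.2 - j6.249 Ω = 345.2∠-1.0° Ω.
Step 5 — Source phasor: V = 240∠-57.2° V = 130 - j201.7 V.
Step 6 — Ohm's law: I = V / Z_total = (130 - j201.7) / (345.2 - j6.249) = 0.3871 - j0.5774 A.
Step 7 — Convert to polar: |I| = 0.6952 A, ∠I = -56.2°.

I = 0.6952∠-56.2° A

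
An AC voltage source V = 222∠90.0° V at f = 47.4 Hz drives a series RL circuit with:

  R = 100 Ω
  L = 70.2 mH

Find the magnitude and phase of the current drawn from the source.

Step 1 — Angular frequency: ω = 2π·f = 2π·47.4 = 297.8 rad/s.
Step 2 — Component impedances:
  R: Z = R = 100 Ω
  L: Z = jωL = j·297.8·0.0702 = 0 + j20.91 Ω
Step 3 — Series combination: Z_total = R + L = 100 + j20.91 Ω = 102.2∠11.8° Ω.
Step 4 — Source phasor: V = 222∠90.0° V = 0 + j222 V.
Step 5 — Ohm's law: I = V / Z_total = (0 + j222) / (100 + j20.91) = 0.4447 + j2.127 A.
Step 6 — Convert to polar: |I| = 2.173 A, ∠I = 78.2°.

I = 2.173∠78.2° A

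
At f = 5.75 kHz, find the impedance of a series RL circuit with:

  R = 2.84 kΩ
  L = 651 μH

Step 1 — Angular frequency: ω = 2π·f = 2π·5750 = 3.613e+04 rad/s.
Step 2 — Component impedances:
  R: Z = R = 2840 Ω
  L: Z = jωL = j·3.613e+04·0.000651 = 0 + j23.52 Ω
Step 3 — Series combination: Z_total = R + L = 2840 + j23.52 Ω = 2840∠0.5° Ω.

Z = 2840 + j23.52 Ω = 2840∠0.5° Ω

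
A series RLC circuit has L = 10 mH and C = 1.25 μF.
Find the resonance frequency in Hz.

Step 1 — Resonance condition Im(Z)=0 gives ω₀ = 1/√(LC).
Step 2 — ω₀ = 1/√(0.01·1.25e-06) = 8944 rad/s.
Step 3 — f₀ = ω₀/(2π) = 1424 Hz.

f₀ = 1424 Hz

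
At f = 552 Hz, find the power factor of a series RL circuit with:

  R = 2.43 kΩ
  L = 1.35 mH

Step 1 — Angular frequency: ω = 2π·f = 2π·552 = 3468 rad/s.
Step 2 — Component impedances:
  R: Z = R = 2430 Ω
  L: Z = jωL = j·3468·0.00135 = 0 + j4.682 Ω
Step 3 — Series combination: Z_total = R + L = 2430 + j4.682 Ω = 2430∠0.1° Ω.
Step 4 — Power factor: PF = cos(φ) = Re(Z)/|Z| = 2430/2430 = 1.
Step 5 — Type: Im(Z) = 4.682 ⇒ lagging (phase φ = 0.1°).

PF = 1 (lagging, φ = 0.1°)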